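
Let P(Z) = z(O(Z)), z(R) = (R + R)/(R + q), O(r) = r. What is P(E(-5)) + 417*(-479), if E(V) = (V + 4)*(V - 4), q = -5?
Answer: -399477/2 ≈ -1.9974e+5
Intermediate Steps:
z(R) = 2*R/(-5 + R) (z(R) = (R + R)/(R - 5) = (2*R)/(-5 + R) = 2*R/(-5 + R))
E(V) = (-4 + V)*(4 + V) (E(V) = (4 + V)*(-4 + V) = (-4 + V)*(4 + V))
P(Z) = 2*Z/(-5 + Z)
P(E(-5)) + 417*(-479) = 2*(-16 + (-5)²)/(-5 + (-16 + (-5)²)) + 417*(-479) = 2*(-16 + 25)/(-5 + (-16 + 25)) - 199743 = 2*9/(-5 + 9) - 199743 = 2*9/4 - 199743 = 2*9*(¼) - 199743 = 9/2 - 199743 = -399477/2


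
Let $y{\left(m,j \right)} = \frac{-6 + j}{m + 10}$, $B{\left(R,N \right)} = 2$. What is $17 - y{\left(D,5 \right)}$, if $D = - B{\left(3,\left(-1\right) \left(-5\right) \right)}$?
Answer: $\frac{137}{8} \approx 17.125$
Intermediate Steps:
$D = -2$ ($D = \left(-1\right) 2 = -2$)
$y{\left(m,j \right)} = \frac{-6 + j}{10 + m}$
$17 - y{\left(D,5 \right)} = 17 - \frac{-6 + 5}{10 - 2} = 17 - \frac{1}{8} \left(-1\right) = 17 - - \frac{1}{8} = 17 + \frac{1}{8} = \frac{137}{8}$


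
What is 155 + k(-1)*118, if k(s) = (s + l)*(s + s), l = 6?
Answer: -1025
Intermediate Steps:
k(s) = 2*s*(6 + s) (k(s) = (s + 6)*(s + s) = (6 + s)*(2*s) = 2*s*(6 + s))
155 + k(-1)*118 = 155 + (2*(-1)*(6 - 1))*118 = 155 + (2*(-1)*5)*118 = 155 - 10*118 = 155 - 1180 = -1025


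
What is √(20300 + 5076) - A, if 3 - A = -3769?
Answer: -3772 + 4*√1586 ≈ -3612.7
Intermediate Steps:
A = 3772 (A = 3 - 1*(-3769) = 3 + 3769 = 3772)
√(20300 + 5076) - A = √(20300 + 5076) - 1*3772 = √25376 - 3772 = 4*√1586 - 3772 = -3772 + 4*√1586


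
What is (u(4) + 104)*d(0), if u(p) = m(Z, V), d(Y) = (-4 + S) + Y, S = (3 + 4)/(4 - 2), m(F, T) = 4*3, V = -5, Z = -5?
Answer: -58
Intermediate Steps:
m(F, T) = 12
S = 7/2 ≈ 3.5000
d(Y) = -½ + Y (d(Y) = (-4 + 7/2) + Y = -½ + Y)
u(p) = 12
(u(4) + 104)*d(0) = (12 + 104)*(-½ + 0) = 116*(-½) = -58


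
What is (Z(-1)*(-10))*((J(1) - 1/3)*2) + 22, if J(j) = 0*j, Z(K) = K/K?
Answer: 86/3 ≈ 28.667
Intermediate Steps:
Z(K) = 1
J(j) = 0
(Z(-1)*(-10))*((J(1) - 1/3)*2) + 22 = (1*(-10))*((0 - 1/3)*2) + 22 = -10*(0 - 1*1/3)*2 + 22 = -10*(0 - 1/3)*2 + 22 = -(-10)*2/3 + 22 = -10*(-2/3) + 22 = 20/3 + 22 = 86/3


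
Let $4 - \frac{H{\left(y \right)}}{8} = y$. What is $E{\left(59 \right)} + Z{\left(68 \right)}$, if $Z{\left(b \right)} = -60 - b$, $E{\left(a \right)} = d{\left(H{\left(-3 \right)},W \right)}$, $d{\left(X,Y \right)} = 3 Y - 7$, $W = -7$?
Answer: $-156$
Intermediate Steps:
$H{\left(y \right)} = 32 - 8 y$
$d{\left(X,Y \right)} = -7 + 3 Y$
$E{\left(a \right)} = -28$ ($E{\left(a \right)} = -7 + 3 \left(-7\right) = -7 - 21 = -28$)
$E{\left(59 \right)} + Z{\left(68 \right)} = -28 - 128 = -156$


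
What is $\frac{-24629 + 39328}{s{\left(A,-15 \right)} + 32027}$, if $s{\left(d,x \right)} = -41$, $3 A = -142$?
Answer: $\frac{14699}{31986} \approx 0.45954$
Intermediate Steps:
$A = - \frac{142}{3}$ ($A = \frac{1}{3} \left(-142\right) = - \frac{142}{3} \approx -47.333$)
$\frac{-24629 + 39328}{s{\left(A,-15 \right)} + 32027} = \frac{-24629 + 39328}{-41 + 32027} = \frac{14699}{31986}$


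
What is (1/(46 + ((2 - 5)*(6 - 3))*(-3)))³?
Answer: 1/389017 ≈ 2.5706e-6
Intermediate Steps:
(1/(46 + ((2 - 5)*(6 - 3))*(-3)))³ = (1/(46 - 3*3*(-3)))³ = (1/(46 - 9*(-3)))³ = (1/(46 + 27))³ = (1/73)³ = 1/389017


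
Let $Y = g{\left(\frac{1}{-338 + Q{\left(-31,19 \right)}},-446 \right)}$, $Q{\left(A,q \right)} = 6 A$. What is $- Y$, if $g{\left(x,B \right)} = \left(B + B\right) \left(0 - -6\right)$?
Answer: $5352$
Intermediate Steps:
$g{\left(x,B \right)} = 12 B$ ($g{\left(x,B \right)} = 2 B \left(0 + 6\right) = 2 B 6 = 12 B$)
$Y = -5352$ ($Y = 12 \left(-446\right) = -5352$)
$- Y = \left(-1\right) \left(-5352\right) = 5352$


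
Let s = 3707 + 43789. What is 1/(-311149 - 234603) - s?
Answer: -25921036993/545752 ≈ -47496.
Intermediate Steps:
s = 47496
1/(-311149 - 234603) - s = 1/(-311149 - 234603) - 1*47496 = 1/(-545752) - 47496 = -1/545752 - 47496 = -25921036993/545752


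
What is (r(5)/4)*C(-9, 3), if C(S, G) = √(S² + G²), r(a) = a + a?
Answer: 15*√10/2 ≈ 23.717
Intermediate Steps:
r(a) = 2*a
C(S, G) = √(G² + S²)
(r(5)/4)*C(-9, 3) = ((2*5)/4)*√(3² + (-9)²) = (10*(¼))*√(9 + 81) = 5*√90/2 = 5*(3*√10)/2 = 15*√10/2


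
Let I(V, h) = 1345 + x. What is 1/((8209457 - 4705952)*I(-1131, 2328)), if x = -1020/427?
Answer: 427/2008541898975 ≈ 2.1259e-10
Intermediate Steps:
x = -1020/427 (x = -1020*1/427 = -1020/427 ≈ -2.3888)
I(V, h) = 573295/427 (I(V, h) = 1345 - 1020/427 = 573295/427)
1/((8209457 - 4705952)*I(-1131, 2328)) = 1/((8209457 - 4705952)*(573295/427)) = (427/573295)/3503505 = (1/3503505)*(427/573295) = 427/2008541898975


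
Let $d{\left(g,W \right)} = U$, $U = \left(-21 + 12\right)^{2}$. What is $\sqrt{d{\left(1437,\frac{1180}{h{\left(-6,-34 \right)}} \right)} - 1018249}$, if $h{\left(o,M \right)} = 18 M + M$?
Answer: $2 i \sqrt{254542} \approx 1009.0 i$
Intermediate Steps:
$h{\left(o,M \right)} = 19 M$
$U = 81$ ($U = \left(-9\right)^{2} = 81$)
$d{\left(g,W \right)} = 81$
$\sqrt{d{\left(1437,\frac{1180}{h{\left(-6,-34 \right)}} \right)} - 1018249} = \sqrt{81 - 1018249} = \sqrt{-1018168} = 2 i \sqrt{254542}$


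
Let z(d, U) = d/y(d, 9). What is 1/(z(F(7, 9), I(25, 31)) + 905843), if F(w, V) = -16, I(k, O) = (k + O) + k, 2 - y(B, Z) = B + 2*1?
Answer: 1/905842 ≈ 1.1039e-6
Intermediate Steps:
y(B, Z) = -B (y(B, Z) = 2 - (B + 2*1) = 2 - (B + 2) = 2 - (2 + B) = 2 + (-2 - B) = -B)
I(k, O) = O + 2*k (I(k, O) = (O + k) + k = O + 2*k)
z(d, U) = -1 (z(d, U) = d/((-d)) = d*(-1/d) = -1)
1/(z(F(7, 9), I(25, 31)) + 905843) = 1/(-1 + 905843) = 1/905842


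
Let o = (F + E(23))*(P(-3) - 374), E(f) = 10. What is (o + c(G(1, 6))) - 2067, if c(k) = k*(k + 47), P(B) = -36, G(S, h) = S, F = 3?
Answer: -7349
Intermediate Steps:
o = -5330 (o = (3 + 10)*(-36 - 374) = 13*(-410) = -5330)
c(k) = k*(47 + k)
(o + c(G(1, 6))) - 2067 = (-5330 + 1*(47 + 1)) - 2067 = (-5330 + 1*48) - 2067 = (-5330 + 48) - 2067 = -5282 - 2067 = -7349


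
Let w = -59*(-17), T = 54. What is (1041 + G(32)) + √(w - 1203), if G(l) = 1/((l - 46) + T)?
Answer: 41641/40 + 10*I*√2 ≈ 1041.0 + 14.142*I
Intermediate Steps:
w = 1003
G(l) = 1/(8 + l) (G(l) = 1/((l - 46) + 54) = 1/((-46 + l) + 54) = 1/(8 + l))
(1041 + G(32)) + √(w - 1203) = (1041 + 1/(8 + 32)) + √(1003 - 1203) = (1041 + 1/40) + √(-200) = (1041 + 1/40) + 10*I*√2 = 41641/40 + 10*I*√2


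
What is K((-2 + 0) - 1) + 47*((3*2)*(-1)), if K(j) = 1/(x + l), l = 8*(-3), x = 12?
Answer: -3385/12 ≈ -282.08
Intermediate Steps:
l = -24
K(j) = -1/12 (K(j) = 1/(12 - 24) = 1/(-12) = -1/12)
K((-2 + 0) - 1) + 47*((3*2)*(-1)) = -1/12 + 47*((3*2)*(-1)) = -1/12 + 47*(6*(-1)) = -1/12 + 47*(-6) = -1/12 - 282 = -3385/12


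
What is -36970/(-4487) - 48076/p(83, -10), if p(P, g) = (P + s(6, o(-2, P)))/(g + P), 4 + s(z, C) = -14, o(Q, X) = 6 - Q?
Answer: -15744938826/291655 ≈ -53985.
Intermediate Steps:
s(z, C) = -18 (s(z, C) = -4 - 14 = -18)
p(P, g) = (-18 + P)/(P + g) (p(P, g) = (P - 18)/(g + P) = (-18 + P)/(P + g))
-36970/(-4487) - 48076/p(83, -10) = -36970/(-4487) - 48076*(83 - 10)/(-18 + 83) = -36970*(-1/4487) - 48076/(65/73) = 36970/4487 - 48076/((1/73)*65) = 36970/4487 - 48076/65/73 = 36970/4487 - 48076*73/65 = 36970/4487 - 3509548/65 = -15744938826/291655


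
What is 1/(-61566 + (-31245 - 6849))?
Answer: -1/99660 ≈ -1.0034e-5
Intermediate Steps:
1/(-61566 + (-31245 - 6849)) = 1/(-61566 - 38094) = 1/(-99660) = -1/99660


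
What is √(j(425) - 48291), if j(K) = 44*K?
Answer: I*√29591 ≈ 172.02*I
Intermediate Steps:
√(j(425) - 48291) = √(44*425 - 48291) = √(18700 - 48291) = √(-29591) = I*√29591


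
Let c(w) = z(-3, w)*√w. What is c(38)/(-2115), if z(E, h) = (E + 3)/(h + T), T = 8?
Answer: 0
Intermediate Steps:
z(E, h) = (3 + E)/(8 + h) (z(E, h) = (E + 3)/(h + 8) = (3 + E)/(8 + h))
c(w) = 0 (c(w) = ((3 - 3)/(8 + w))*√w = (0/(8 + w))*√w = 0*√w = 0)
c(38)/(-2115) = 0/(-2115) = 0*(-1/2115) = 0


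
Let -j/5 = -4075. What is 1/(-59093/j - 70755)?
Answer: -20375/1441692218 ≈ -1.4133e-5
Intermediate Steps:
j = 20375 (j = -5*(-4075) = 20375)
1/(-59093/j - 70755) = 1/(-59093/20375 - 70755) = 1/(-1441692218/20375) = -20375/1441692218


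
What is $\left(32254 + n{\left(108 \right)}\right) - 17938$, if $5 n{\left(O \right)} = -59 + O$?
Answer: $\frac{71629}{5} \approx 14326.0$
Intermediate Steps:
$n{\left(O \right)} = - \frac{59}{5} + \frac{O}{5}$ ($n{\left(O \right)} = \frac{-59 + O}{5} = - \frac{59}{5} + \frac{O}{5}$)
$\left(32254 + n{\left(108 \right)}\right) - 17938 = \left(32254 + \left(- \frac{59}{5} + \frac{1}{5} \cdot 108\right)\right) - 17938 = \left(32254 + \left(- \frac{59}{5} + \frac{108}{5}\right)\right) - 17938 = \left(32254 + \frac{49}{5}\right) - 17938 = \frac{161319}{5} - 17938 = \frac{71629}{5}$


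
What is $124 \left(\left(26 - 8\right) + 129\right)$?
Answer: $18228$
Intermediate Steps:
$124 \left(\left(26 - 8\right) + 129\right) = 124 \left(18 + 129\right) = 124 \cdot 147 = 18228$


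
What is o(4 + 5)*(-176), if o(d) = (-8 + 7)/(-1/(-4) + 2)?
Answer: 704/9 ≈ 78.222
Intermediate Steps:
o(d) = -4/9 (o(d) = -1/(-1*(-1/4) + 2) = -1/(1/4 + 2) = -1/9/4 = -1*4/9 = -4/9)
o(4 + 5)*(-176) = -4/9*(-176) = 704/9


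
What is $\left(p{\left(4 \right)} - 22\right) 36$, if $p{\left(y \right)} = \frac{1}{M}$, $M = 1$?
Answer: $-756$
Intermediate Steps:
$p{\left(y \right)} = 1$ ($p{\left(y \right)} = 1^{-1} = 1$)
$\left(p{\left(4 \right)} - 22\right) 36 = \left(1 - 22\right) 36 = \left(-21\right) 36 = -756$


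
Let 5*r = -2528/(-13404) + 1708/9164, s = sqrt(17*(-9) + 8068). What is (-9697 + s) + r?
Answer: -372223302596/38385705 + sqrt(7915) ≈ -9608.0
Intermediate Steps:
s = sqrt(7915) (s = sqrt(-153 + 8068) = sqrt(7915) ≈ 88.966)
r = 2878789/38385705 (r = (-2528/(-13404) + 1708/9164)/5 = (-2528*(-1/13404) + 1708*(1/9164))/5 = (632/3351 + 427/2291)/5 = (1/5)*(2878789/7677141) = 2878789/38385705 ≈ 0.074996)
(-9697 + s) + r = (-9697 + sqrt(7915)) + 2878789/38385705 = -372223302596/38385705 + sqrt(7915)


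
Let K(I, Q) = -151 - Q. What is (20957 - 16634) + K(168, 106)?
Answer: 4066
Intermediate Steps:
(20957 - 16634) + K(168, 106) = (20957 - 16634) + (-151 - 1*106) = 4323 + (-151 - 106) = 4323 - 257 = 4066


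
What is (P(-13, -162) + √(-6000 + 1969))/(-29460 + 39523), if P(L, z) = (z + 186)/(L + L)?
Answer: -12/130819 + I*√4031/10063 ≈ -9.173e-5 + 0.0063093*I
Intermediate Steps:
P(L, z) = (186 + z)/(2*L) (P(L, z) = (186 + z)/((2*L)) = (186 + z)*(1/(2*L)) = (186 + z)/(2*L))
(P(-13, -162) + √(-6000 + 1969))/(-29460 + 39523) = ((½)*(186 - 162)/(-13) + √(-6000 + 1969))/(-29460 + 39523) = ((½)*(-1/13)*24 + √(-4031))/10063 = (-12/13 + I*√4031)*(1/10063) = -12/130819 + I*√4031/10063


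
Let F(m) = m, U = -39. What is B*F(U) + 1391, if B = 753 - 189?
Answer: -20605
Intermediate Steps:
B = 564
B*F(U) + 1391 = 564*(-39) + 1391 = -21996 + 1391 = -20605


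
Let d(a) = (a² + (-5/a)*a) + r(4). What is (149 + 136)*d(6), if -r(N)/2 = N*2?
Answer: 4275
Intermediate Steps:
r(N) = -4*N (r(N) = -2*N*2 = -4*N)
d(a) = -21 + a² (d(a) = (a² + (-5/a)*a) - 4*4 = (a² - 5) - 16 = (-5 + a²) - 16 = -21 + a²)
(149 + 136)*d(6) = (149 + 136)*(-21 + 6²) = 285*(-21 + 36) = 285*15 = 4275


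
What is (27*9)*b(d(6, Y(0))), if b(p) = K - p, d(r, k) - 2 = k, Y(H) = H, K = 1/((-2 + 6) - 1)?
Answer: -405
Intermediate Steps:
K = 1/3 (K = 1/(4 - 1) = 1/3 ≈ 0.33333)
d(r, k) = 2 + k
b(p) = 1/3 - p
(27*9)*b(d(6, Y(0))) = (27*9)*(1/3 - (2 + 0)) = 243*(1/3 - 1*2) = 243*(1/3 - 2) = 243*(-5/3) = -405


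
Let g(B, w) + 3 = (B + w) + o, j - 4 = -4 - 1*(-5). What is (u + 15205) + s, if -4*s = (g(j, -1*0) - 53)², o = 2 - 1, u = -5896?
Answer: 8684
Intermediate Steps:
o = 1
j = 5 (j = 4 + (-4 - 1*(-5)) = 4 + (-4 + 5) = 4 + 1 = 5)
g(B, w) = -2 + B + w (g(B, w) = -3 + ((B + w) + 1) = -3 + (1 + B + w) = -2 + B + w)
s = -625 (s = -((-2 + 5 - 1*0) - 53)²/4 = -((-2 + 5 + 0) - 53)²/4 = -(3 - 53)²/4 = -¼*(-50)² = -¼*2500 = -625)
(u + 15205) + s = (-5896 + 15205) - 625 = 9309 - 625 = 8684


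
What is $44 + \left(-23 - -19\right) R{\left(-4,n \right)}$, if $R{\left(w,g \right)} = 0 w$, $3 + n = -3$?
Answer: $44$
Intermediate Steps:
$n = -6$ ($n = -3 - 3 = -6$)
$R{\left(w,g \right)} = 0$
$44 + \left(-23 - -19\right) R{\left(-4,n \right)} = 44 + \left(-23 - -19\right) 0 = 44 + \left(-23 + 19\right) 0 = 44 - 0 = 44 + 0 = 44$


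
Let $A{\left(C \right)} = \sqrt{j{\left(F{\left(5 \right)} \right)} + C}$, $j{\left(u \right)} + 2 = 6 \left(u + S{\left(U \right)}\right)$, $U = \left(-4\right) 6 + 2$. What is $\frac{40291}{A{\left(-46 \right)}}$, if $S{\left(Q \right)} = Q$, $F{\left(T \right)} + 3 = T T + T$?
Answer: $- \frac{40291 i \sqrt{2}}{6} \approx - 9496.7 i$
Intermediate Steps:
$U = -22$ ($U = -24 + 2 = -22$)
$F{\left(T \right)} = -3 + T + T^{2}$ ($F{\left(T \right)} = -3 + \left(T T + T\right) = -3 + \left(T^{2} + T\right) = -3 + \left(T + T^{2}\right) = -3 + T + T^{2}$)
$j{\left(u \right)} = -134 + 6 u$ ($j{\left(u \right)} = -2 + 6 \left(u - 22\right) = -2 + 6 \left(-22 + u\right) = -2 + \left(-132 + 6 u\right) = -134 + 6 u$)
$A{\left(C \right)} = \sqrt{28 + C}$ ($A{\left(C \right)} = \sqrt{\left(-134 + 6 \left(-3 + 5 + 5^{2}\right)\right) + C} = \sqrt{\left(-134 + 6 \left(-3 + 5 + 25\right)\right) + C} = \sqrt{\left(-134 + 6 \cdot 27\right) + C} = \sqrt{\left(-134 + 162\right) + C} = \sqrt{28 + C}$)
$\frac{40291}{A{\left(-46 \right)}} = \frac{40291}{\sqrt{28 - 46}} = \frac{40291}{\sqrt{-18}} = \frac{40291}{3 i \sqrt{2}} = 40291 \left(- \frac{i \sqrt{2}}{6}\right) = - \frac{40291 i \sqrt{2}}{6}$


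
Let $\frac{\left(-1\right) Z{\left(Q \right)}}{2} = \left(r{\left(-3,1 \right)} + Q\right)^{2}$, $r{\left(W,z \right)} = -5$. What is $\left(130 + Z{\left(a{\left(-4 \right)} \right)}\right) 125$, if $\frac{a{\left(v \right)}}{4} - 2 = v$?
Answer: $-26000$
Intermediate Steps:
$a{\left(v \right)} = 8 + 4 v$
$Z{\left(Q \right)} = - 2 \left(-5 + Q\right)^{2}$
$\left(130 + Z{\left(a{\left(-4 \right)} \right)}\right) 125 = \left(130 - 2 \left(-5 + \left(8 + 4 \left(-4\right)\right)\right)^{2}\right) 125 = \left(130 - 2 \left(-5 + \left(8 - 16\right)\right)^{2}\right) 125 = \left(130 - 2 \left(-5 - 8\right)^{2}\right) 125 = \left(130 - 2 \left(-13\right)^{2}\right) 125 = \left(130 - 338\right) 125 = \left(-208\right) 125 = -26000$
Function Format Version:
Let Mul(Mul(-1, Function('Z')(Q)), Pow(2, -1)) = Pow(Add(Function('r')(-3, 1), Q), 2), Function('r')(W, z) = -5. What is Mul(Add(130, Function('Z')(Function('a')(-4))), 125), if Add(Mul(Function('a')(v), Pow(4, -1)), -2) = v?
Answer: -26000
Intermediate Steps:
Function('a')(v) = Add(8, Mul(4, v))
Function('Z')(Q) = Mul(-2, Pow(Add(-5, Q), 2))
Mul(Add(130, Function('Z')(Function('a')(-4))), 125) = Mul(Add(130, Mul(-2, Pow(Add(-5, Add(8, Mul(4, -4))), 2))), 125) = Mul(Add(130, Mul(-2, Pow(Add(-5, Add(8, -16)), 2))), 125) = Mul(Add(130, Mul(-2, Pow(Add(-5, -8), 2))), 125) = Mul(Add(130, Mul(-2, Pow(-13, 2))), 125) = Mul(Add(130, Mul(-2, 169)), 125) = Mul(Add(130, -338), 125) = Mul(-208, 125) = -26000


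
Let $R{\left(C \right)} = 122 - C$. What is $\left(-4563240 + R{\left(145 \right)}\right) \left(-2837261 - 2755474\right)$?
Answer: $25521120694305$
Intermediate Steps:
$\left(-4563240 + R{\left(145 \right)}\right) \left(-2837261 - 2755474\right) = \left(-4563240 + \left(122 - 145\right)\right) \left(-2837261 - 2755474\right) = \left(-4563240 + \left(122 - 145\right)\right) \left(-5592735\right) = \left(-4563240 - 23\right) \left(-5592735\right) = \left(-4563263\right) \left(-5592735\right) = 25521120694305$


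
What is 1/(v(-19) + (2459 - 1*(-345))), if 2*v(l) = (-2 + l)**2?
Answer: 2/6049 ≈ 0.00033063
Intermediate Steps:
v(l) = (-2 + l)**2/2
1/(v(-19) + (2459 - 1*(-345))) = 1/((-2 - 19)**2/2 + (2459 - 1*(-345))) = 1/((1/2)*(-21)**2 + (2459 + 345)) = 1/((1/2)*441 + 2804) = 1/(441/2 + 2804) = 1/(6049/2) = 2/6049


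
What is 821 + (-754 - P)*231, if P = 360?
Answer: -256513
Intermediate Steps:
821 + (-754 - P)*231 = 821 + (-754 - 1*360)*231 = 821 + (-754 - 360)*231 = 821 - 1114*231 = 821 - 257334 = -256513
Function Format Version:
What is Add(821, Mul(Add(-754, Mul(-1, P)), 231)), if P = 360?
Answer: -256513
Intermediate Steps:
Add(821, Mul(Add(-754, Mul(-1, P)), 231)) = Add(821, Mul(Add(-754, Mul(-1, 360)), 231)) = Add(821, Mul(Add(-754, -360), 231)) = Add(821, Mul(-1114, 231)) = Add(821, -257334) = -256513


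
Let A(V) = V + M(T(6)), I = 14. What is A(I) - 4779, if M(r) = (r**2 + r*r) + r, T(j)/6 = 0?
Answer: -4765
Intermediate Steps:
T(j) = 0 (T(j) = 6*0 = 0)
M(r) = r + 2*r**2 (M(r) = (r**2 + r**2) + r = 2*r**2 + r = r + 2*r**2)
A(V) = V (A(V) = V + 0*(1 + 2*0) = V + 0*(1 + 0) = V + 0*1 = V + 0 = V)
A(I) - 4779 = 14 - 4779 = -4765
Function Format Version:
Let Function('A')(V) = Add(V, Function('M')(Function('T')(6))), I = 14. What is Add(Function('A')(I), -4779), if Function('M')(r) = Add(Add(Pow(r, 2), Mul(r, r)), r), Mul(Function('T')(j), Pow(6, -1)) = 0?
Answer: -4765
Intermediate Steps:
Function('T')(j) = 0 (Function('T')(j) = Mul(6, 0) = 0)
Function('M')(r) = Add(r, Mul(2, Pow(r, 2))) (Function('M')(r) = Add(Add(Pow(r, 2), Pow(r, 2)), r) = Add(Mul(2, Pow(r, 2)), r) = Add(r, Mul(2, Pow(r, 2))))
Function('A')(V) = V (Function('A')(V) = Add(V, Mul(0, Add(1, Mul(2, 0)))) = Add(V, Mul(0, Add(1, 0))) = Add(V, Mul(0, 1)) = Add(V, 0) = V)
Add(Function('A')(I), -4779) = Add(14, -4779) = -4765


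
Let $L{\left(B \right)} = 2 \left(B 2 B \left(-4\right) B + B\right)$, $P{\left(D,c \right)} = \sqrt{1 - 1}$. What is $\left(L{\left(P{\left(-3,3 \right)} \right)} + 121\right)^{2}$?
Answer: $14641$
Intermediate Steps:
$P{\left(D,c \right)} = 0$ ($P{\left(D,c \right)} = \sqrt{0} = 0$)
$L{\left(B \right)} = - 16 B^{3} + 2 B$ ($L{\left(B \right)} = 2 \left(B 2 \left(- 4 B\right) B + B\right) = 2 \left(B - 8 B B + B\right) = 2 \left(B \left(- 8 B^{2}\right) + B\right) = 2 \left(- 8 B^{3} + B\right) = 2 \left(B - 8 B^{3}\right) = - 16 B^{3} + 2 B$)
$\left(L{\left(P{\left(-3,3 \right)} \right)} + 121\right)^{2} = \left(\left(- 16 \cdot 0^{3} + 2 \cdot 0\right) + 121\right)^{2} = \left(\left(\left(-16\right) 0 + 0\right) + 121\right)^{2} = \left(\left(0 + 0\right) + 121\right)^{2} = \left(0 + 121\right)^{2} = 121^{2} = 14641$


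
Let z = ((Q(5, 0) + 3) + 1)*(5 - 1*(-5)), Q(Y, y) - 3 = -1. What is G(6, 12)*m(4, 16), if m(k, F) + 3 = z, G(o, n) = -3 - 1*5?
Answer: -456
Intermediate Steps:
Q(Y, y) = 2 (Q(Y, y) = 3 - 1 = 2)
G(o, n) = -8 (G(o, n) = -3 - 5 = -8)
z = 60 (z = ((2 + 3) + 1)*(5 - 1*(-5)) = (5 + 1)*(5 + 5) = 6*10 = 60)
m(k, F) = 57 (m(k, F) = -3 + 60 = 57)
G(6, 12)*m(4, 16) = -8*57 = -456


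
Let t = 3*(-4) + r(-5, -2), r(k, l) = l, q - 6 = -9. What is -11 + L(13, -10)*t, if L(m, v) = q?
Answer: 31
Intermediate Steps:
q = -3 (q = 6 - 9 = -3)
L(m, v) = -3
t = -14 (t = 3*(-4) - 2 = -12 - 2 = -14)
-11 + L(13, -10)*t = -11 - 3*(-14) = -11 + 42 = 31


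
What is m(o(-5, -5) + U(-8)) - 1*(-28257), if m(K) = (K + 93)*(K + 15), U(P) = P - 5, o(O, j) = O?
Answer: 28032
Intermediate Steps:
U(P) = -5 + P
m(K) = (15 + K)*(93 + K) (m(K) = (93 + K)*(15 + K) = (15 + K)*(93 + K))
m(o(-5, -5) + U(-8)) - 1*(-28257) = (1395 + (-5 + (-5 - 8))² + 108*(-5 + (-5 - 8))) - 1*(-28257) = (1395 + (-5 - 13)² + 108*(-5 - 13)) + 28257 = (1395 + (-18)² + 108*(-18)) + 28257 = (1395 + 324 - 1944) + 28257 = -225 + 28257 = 28032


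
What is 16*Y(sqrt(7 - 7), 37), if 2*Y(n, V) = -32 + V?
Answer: 40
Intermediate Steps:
Y(n, V) = -16 + V/2 (Y(n, V) = (-32 + V)/2 = -16 + V/2)
16*Y(sqrt(7 - 7), 37) = 16*(-16 + (1/2)*37) = 16*(-16 + 37/2) = 16*(5/2) = 40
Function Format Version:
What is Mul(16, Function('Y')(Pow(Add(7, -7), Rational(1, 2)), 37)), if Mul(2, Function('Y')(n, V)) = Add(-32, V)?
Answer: 40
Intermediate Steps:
Function('Y')(n, V) = Add(-16, Mul(Rational(1, 2), V)) (Function('Y')(n, V) = Mul(Rational(1, 2), Add(-32, V)) = Add(-16, Mul(Rational(1, 2), V)))
Mul(16, Function('Y')(Pow(Add(7, -7), Rational(1, 2)), 37)) = Mul(16, Add(-16, Mul(Rational(1, 2), 37))) = Mul(16, Add(-16, Rational(37, 2))) = Mul(16, Rational(5, 2)) = 40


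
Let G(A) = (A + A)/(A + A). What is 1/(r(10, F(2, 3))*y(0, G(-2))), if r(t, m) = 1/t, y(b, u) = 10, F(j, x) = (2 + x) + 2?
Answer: 1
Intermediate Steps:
F(j, x) = 4 + x
G(A) = 1 (G(A) = (2*A)/((2*A)) = (2*A)*(1/(2*A)) = 1)
1/(r(10, F(2, 3))*y(0, G(-2))) = 1/(10/10) = 1/((⅒)*10) = 1/1 = 1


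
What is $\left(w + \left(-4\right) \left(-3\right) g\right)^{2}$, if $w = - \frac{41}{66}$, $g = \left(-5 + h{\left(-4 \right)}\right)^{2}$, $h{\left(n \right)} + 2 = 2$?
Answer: $\frac{390418081}{4356} \approx 89628.0$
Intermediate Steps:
$h{\left(n \right)} = 0$ ($h{\left(n \right)} = -2 + 2 = 0$)
$g = 25$ ($g = \left(-5 + 0\right)^{2} = \left(-5\right)^{2} = 25$)
$w = - \frac{41}{66}$ ($w = \left(-41\right) \frac{1}{66} = - \frac{41}{66} \approx -0.62121$)
$\left(w + \left(-4\right) \left(-3\right) g\right)^{2} = \left(- \frac{41}{66} + \left(-4\right) \left(-3\right) 25\right)^{2} = \left(- \frac{41}{66} + 12 \cdot 25\right)^{2} = \left(- \frac{41}{66} + 300\right)^{2} = \left(\frac{19759}{66}\right)^{2} = \frac{390418081}{4356}$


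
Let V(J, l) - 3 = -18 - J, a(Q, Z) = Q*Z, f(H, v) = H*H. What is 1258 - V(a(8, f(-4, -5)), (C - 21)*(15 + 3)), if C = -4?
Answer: 1401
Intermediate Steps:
f(H, v) = H²
V(J, l) = -15 - J (V(J, l) = 3 + (-18 - J) = -15 - J)
1258 - V(a(8, f(-4, -5)), (C - 21)*(15 + 3)) = 1258 - (-15 - 8*(-4)²) = 1258 - (-15 - 8*16) = 1258 - (-15 - 1*128) = 1258 - (-15 - 128) = 1258 - 1*(-143) = 1258 + 143 = 1401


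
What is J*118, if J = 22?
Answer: 2596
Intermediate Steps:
J*118 = 22*118 = 2596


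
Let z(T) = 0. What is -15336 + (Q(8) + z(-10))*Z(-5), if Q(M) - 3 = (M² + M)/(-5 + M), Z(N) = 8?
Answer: -15120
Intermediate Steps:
Q(M) = 3 + (M + M²)/(-5 + M) (Q(M) = 3 + (M² + M)/(-5 + M) = 3 + (M + M²)/(-5 + M))
-15336 + (Q(8) + z(-10))*Z(-5) = -15336 + ((-15 + 8² + 4*8)/(-5 + 8) + 0)*8 = -15336 + ((-15 + 64 + 32)/3 + 0)*8 = -15336 + ((⅓)*81 + 0)*8 = -15336 + (27 + 0)*8 = -15336 + 27*8 = -15336 + 216 = -15120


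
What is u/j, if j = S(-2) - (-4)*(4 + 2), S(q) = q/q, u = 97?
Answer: 97/25 ≈ 3.8800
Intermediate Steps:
S(q) = 1
j = 25 (j = 1 - (-4)*(4 + 2) = 1 - (-4)*6 = 1 - 4*(-6) = 1 + 24 = 25)
u/j = 97/25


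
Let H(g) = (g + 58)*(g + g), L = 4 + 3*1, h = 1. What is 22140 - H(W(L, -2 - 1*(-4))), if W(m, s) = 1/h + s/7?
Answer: 1077390/49 ≈ 21988.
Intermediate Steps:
L = 7 (L = 4 + 3 = 7)
W(m, s) = 1 + s/7 (W(m, s) = 1/1 + s/7 = 1*1 + s*(⅐) = 1 + s/7)
H(g) = 2*g*(58 + g) (H(g) = (58 + g)*(2*g) = 2*g*(58 + g))
22140 - H(W(L, -2 - 1*(-4))) = 22140 - 2*(1 + (-2 - 1*(-4))/7)*(58 + (1 + (-2 - 1*(-4))/7)) = 22140 - 2*(1 + (-2 + 4)/7)*(58 + (1 + (-2 + 4)/7)) = 22140 - 2*(1 + (⅐)*2)*(58 + (1 + (⅐)*2)) = 22140 - 2*(1 + 2/7)*(58 + (1 + 2/7)) = 22140 - 2*9*(58 + 9/7)/7 = 22140 - 2*9*415/(7*7) = 22140 - 1*7470/49 = 22140 - 7470/49 = 1077390/49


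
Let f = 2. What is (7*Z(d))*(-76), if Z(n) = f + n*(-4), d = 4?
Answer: 7448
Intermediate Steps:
Z(n) = 2 - 4*n (Z(n) = 2 + n*(-4) = 2 - 4*n)
(7*Z(d))*(-76) = (7*(2 - 4*4))*(-76) = (7*(2 - 16))*(-76) = (7*(-14))*(-76) = -98*(-76) = 7448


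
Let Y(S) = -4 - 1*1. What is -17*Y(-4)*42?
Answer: 3570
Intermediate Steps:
Y(S) = -5 (Y(S) = -4 - 1 = -5)
-17*Y(-4)*42 = -17*(-5)*42 = 85*42 = 3570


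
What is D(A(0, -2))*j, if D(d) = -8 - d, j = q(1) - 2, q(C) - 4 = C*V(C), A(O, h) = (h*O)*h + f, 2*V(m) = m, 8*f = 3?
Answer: -335/16 ≈ -20.938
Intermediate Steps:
f = 3/8 (f = (⅛)*3 = 3/8 ≈ 0.37500)
V(m) = m/2
A(O, h) = 3/8 + O*h² (A(O, h) = (h*O)*h + 3/8 = (O*h)*h + 3/8 = O*h² + 3/8 = 3/8 + O*h²)
q(C) = 4 + C²/2 (q(C) = 4 + C*(C/2) = 4 + C²/2)
j = 5/2 (j = (4 + (½)*1²) - 2 = (4 + (½)*1) - 2 = (4 + ½) - 2 = 9/2 - 2 = 5/2 ≈ 2.5000)
D(A(0, -2))*j = (-8 - (3/8 + 0*(-2)²))*(5/2) = (-8 - (3/8 + 0*4))*(5/2) = (-8 - (3/8 + 0))*(5/2) = (-8 - 1*3/8)*(5/2) = (-8 - 3/8)*(5/2) = -67/8*5/2 = -335/16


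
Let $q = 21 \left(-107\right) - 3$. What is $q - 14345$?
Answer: $-16595$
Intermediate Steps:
$q = -2250$ ($q = -2247 - 3 = -2250$)
$q - 14345 = -2250 - 14345 = -16595$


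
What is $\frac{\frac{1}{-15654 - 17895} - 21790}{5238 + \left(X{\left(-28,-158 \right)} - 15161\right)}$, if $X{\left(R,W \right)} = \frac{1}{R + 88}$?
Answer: $\frac{14620654220}{6658123357} \approx 2.1959$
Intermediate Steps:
$X{\left(R,W \right)} = \frac{1}{88 + R}$
$\frac{\frac{1}{-15654 - 17895} - 21790}{5238 + \left(X{\left(-28,-158 \right)} - 15161\right)} = \frac{\frac{1}{-15654 - 17895} - 21790}{5238 + \left(\frac{1}{88 - 28} - 15161\right)} = \frac{\frac{1}{-33549} - 21790}{5238 - \left(15161 - \frac{1}{60}\right)} = \frac{- \frac{1}{33549} - 21790}{5238 + \left(\frac{1}{60} - 15161\right)} = - \frac{731032711}{33549 \left(5238 - \frac{909659}{60}\right)} = - \frac{731032711}{33549 \left(- \frac{595379}{60}\right)} = \left(- \frac{731032711}{33549}\right) \left(- \frac{60}{595379}\right) = \frac{14620654220}{6658123357}$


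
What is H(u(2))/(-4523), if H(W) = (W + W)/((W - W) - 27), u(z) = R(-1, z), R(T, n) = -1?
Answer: -2/122121 ≈ -1.6377e-5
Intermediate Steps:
u(z) = -1
H(W) = -2*W/27 (H(W) = (2*W)/(0 - 27) = (2*W)/(-27) = (2*W)*(-1/27) = -2*W/27)
H(u(2))/(-4523) = -2/27*(-1)/(-4523) = (2/27)*(-1/4523) = -2/122121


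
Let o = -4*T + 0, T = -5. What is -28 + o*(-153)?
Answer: -3088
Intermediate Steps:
o = 20 (o = -4*(-5) + 0 = 20 + 0 = 20)
-28 + o*(-153) = -28 + 20*(-153) = -28 - 3060 = -3088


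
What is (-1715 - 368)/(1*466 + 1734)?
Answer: -2083/2200 ≈ -0.94682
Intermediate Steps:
(-1715 - 368)/(1*466 + 1734) = -2083/(466 + 1734) = -2083/2200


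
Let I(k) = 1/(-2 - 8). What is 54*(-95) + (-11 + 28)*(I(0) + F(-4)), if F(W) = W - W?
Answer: -51317/10 ≈ -5131.7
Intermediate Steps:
I(k) = -⅒ (I(k) = 1/(-10) = -⅒)
F(W) = 0
54*(-95) + (-11 + 28)*(I(0) + F(-4)) = 54*(-95) + (-11 + 28)*(-⅒ + 0) = -5130 + 17*(-⅒) = -5130 - 17/10 = -51317/10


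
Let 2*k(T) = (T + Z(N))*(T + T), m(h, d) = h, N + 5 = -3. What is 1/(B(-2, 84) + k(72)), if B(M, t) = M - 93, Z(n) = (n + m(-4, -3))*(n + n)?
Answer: 1/18913 ≈ 5.2874e-5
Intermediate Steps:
N = -8 (N = -5 - 3 = -8)
Z(n) = 2*n*(-4 + n) (Z(n) = (n - 4)*(n + n) = (-4 + n)*(2*n) = 2*n*(-4 + n))
B(M, t) = -93 + M
k(T) = T*(192 + T) (k(T) = ((T + 2*(-8)*(-4 - 8))*(T + T))/2 = ((T + 2*(-8)*(-12))*(2*T))/2 = ((T + 192)*(2*T))/2 = ((192 + T)*(2*T))/2 = (2*T*(192 + T))/2 = T*(192 + T))
1/(B(-2, 84) + k(72)) = 1/((-93 - 2) + 72*(192 + 72)) = 1/(-95 + 72*264) = 1/(-95 + 19008) = 1/18913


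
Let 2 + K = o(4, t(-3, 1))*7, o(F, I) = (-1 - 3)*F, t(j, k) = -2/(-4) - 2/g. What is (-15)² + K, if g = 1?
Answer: 111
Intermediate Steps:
t(j, k) = -3/2 (t(j, k) = -2/(-4) - 2/1 = -2*(-¼) - 2*1 = ½ - 2 = -3/2)
o(F, I) = -4*F
K = -114 (K = -2 - 4*4*7 = -2 - 16*7 = -2 - 112 = -114)
(-15)² + K = (-15)² - 114 = 225 - 114 = 111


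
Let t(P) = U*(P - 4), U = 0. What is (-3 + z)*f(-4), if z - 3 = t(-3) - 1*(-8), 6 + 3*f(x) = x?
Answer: -80/3 ≈ -26.667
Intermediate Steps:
t(P) = 0 (t(P) = 0*(P - 4) = 0*(-4 + P) = 0)
f(x) = -2 + x/3
z = 11 (z = 3 + (0 - 1*(-8)) = 3 + (0 + 8) = 3 + 8 = 11)
(-3 + z)*f(-4) = (-3 + 11)*(-2 + (1/3)*(-4)) = 8*(-2 - 4/3) = 8*(-10/3) = -80/3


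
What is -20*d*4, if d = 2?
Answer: -160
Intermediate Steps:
-20*d*4 = -20*2*4 = -10*4*4 = -40*4 = -160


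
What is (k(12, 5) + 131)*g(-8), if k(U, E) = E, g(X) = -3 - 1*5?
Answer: -1088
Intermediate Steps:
g(X) = -8 (g(X) = -3 - 5 = -8)
(k(12, 5) + 131)*g(-8) = (5 + 131)*(-8) = 136*(-8) = -1088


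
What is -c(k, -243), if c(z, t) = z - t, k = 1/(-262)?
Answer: -63665/262 ≈ -243.00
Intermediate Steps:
k = -1/262 ≈ -0.0038168
-c(k, -243) = -(-1/262 - 1*(-243)) = -(-1/262 + 243) = -1*63665/262 = -63665/262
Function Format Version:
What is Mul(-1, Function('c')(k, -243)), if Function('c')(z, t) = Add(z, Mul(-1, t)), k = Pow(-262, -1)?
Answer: Rational(-63665, 262) ≈ -243.00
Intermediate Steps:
k = Rational(-1, 262) ≈ -0.0038168
Mul(-1, Function('c')(k, -243)) = Mul(-1, Add(Rational(-1, 262), Mul(-1, -243))) = Mul(-1, Add(Rational(-1, 262), 243)) = Mul(-1, Rational(63665, 262)) = Rational(-63665, 262)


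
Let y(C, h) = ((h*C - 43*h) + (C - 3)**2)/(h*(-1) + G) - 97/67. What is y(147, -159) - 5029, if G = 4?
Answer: -54656120/10921 ≈ -5004.7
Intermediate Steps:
y(C, h) = -97/67 + ((-3 + C)**2 - 43*h + C*h)/(4 - h) (y(C, h) = ((h*C - 43*h) + (C - 3)**2)/(h*(-1) + 4) - 97/67 = ((C*h - 43*h) + (-3 + C)**2)/(-h + 4) - 97*1/67 = ((-43*h + C*h) + (-3 + C)**2)/(4 - h) - 97/67 = ((-3 + C)**2 - 43*h + C*h)/(4 - h) - 97/67 = -97/67 + ((-3 + C)**2 - 43*h + C*h)/(4 - h))
y(147, -159) - 5029 = (388/67 - (-3 + 147)**2 + (2784/67)*(-159) - 1*147*(-159))/(-4 - 159) - 5029 = (388/67 - 1*144**2 - 442656/67 + 23373)/(-163) - 5029 = -(388/67 - 1*20736 - 442656/67 + 23373)/163 - 5029 = -(388/67 - 20736 - 442656/67 + 23373)/163 - 5029 = -1/163*(-265589/67) - 5029 = 265589/10921 - 5029 = -54656120/10921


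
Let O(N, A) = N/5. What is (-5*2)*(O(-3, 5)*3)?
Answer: 18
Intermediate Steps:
O(N, A) = N/5 (O(N, A) = N*(1/5) = N/5)
(-5*2)*(O(-3, 5)*3) = (-5*2)*(((1/5)*(-3))*3) = -(-6)*3 = -10*(-9/5) = 18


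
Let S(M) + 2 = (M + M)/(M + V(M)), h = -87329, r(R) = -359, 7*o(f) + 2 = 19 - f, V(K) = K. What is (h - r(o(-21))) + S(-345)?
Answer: -86971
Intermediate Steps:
o(f) = 17/7 - f/7 (o(f) = -2/7 + (19 - f)/7 = -2/7 + (19/7 - f/7) = 17/7 - f/7)
S(M) = -1 (S(M) = -2 + (M + M)/(M + M) = -2 + (2*M)/((2*M)) = -2 + (2*M)*(1/(2*M)) = -2 + 1 = -1)
(h - r(o(-21))) + S(-345) = (-87329 - 1*(-359)) - 1 = (-87329 + 359) - 1 = -86970 - 1 = -86971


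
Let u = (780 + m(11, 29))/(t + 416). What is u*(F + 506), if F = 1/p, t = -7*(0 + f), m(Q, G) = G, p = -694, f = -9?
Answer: 284090867/332426 ≈ 854.60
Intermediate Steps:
t = 63 (t = -7*(0 - 9) = -7*(-9) = 63)
F = -1/694 (F = 1/(-694) = -1/694 ≈ -0.0014409)
u = 809/479 (u = (780 + 29)/(63 + 416) = 809/479 ≈ 1.6889)
u*(F + 506) = 809*(-1/694 + 506)/479 = (809/479)*(351163/694) = 284090867/332426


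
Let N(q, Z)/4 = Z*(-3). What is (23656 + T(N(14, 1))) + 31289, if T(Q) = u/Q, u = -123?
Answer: 219821/4 ≈ 54955.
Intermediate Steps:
N(q, Z) = -12*Z (N(q, Z) = 4*(Z*(-3)) = 4*(-3*Z) = -12*Z)
T(Q) = -123/Q
(23656 + T(N(14, 1))) + 31289 = (23656 - 123/((-12*1))) + 31289 = (23656 - 123/(-12)) + 31289 = (23656 - 123*(-1/12)) + 31289 = (23656 + 41/4) + 31289 = 94665/4 + 31289 = 219821/4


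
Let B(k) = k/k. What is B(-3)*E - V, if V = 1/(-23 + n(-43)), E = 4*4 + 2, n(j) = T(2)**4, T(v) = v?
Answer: 127/7 ≈ 18.143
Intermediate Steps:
B(k) = 1
n(j) = 16 (n(j) = 2**4 = 16)
E = 18 (E = 16 + 2 = 18)
V = -1/7 (V = 1/(-23 + 16) = 1/(-7) = -1/7 ≈ -0.14286)
B(-3)*E - V = 1*18 - 1*(-1/7) = 18 + 1/7 = 127/7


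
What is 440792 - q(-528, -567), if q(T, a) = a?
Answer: 441359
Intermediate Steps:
440792 - q(-528, -567) = 440792 - 1*(-567) = 440792 + 567 = 441359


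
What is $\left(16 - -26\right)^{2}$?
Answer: $1764$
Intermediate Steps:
$\left(16 - -26\right)^{2} = \left(16 + 26\right)^{2} = 42^{2} = 1764$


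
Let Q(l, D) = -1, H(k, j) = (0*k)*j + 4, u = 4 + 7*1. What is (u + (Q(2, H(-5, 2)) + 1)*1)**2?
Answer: 121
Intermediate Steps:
u = 11 (u = 4 + 7 = 11)
H(k, j) = 4 (H(k, j) = 0*j + 4 = 0 + 4 = 4)
(u + (Q(2, H(-5, 2)) + 1)*1)**2 = (11 + (-1 + 1)*1)**2 = (11 + 0*1)**2 = (11 + 0)**2 = 11**2 = 121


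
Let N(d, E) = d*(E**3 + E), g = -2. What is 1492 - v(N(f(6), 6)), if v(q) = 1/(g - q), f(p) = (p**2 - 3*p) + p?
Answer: 7952361/5330 ≈ 1492.0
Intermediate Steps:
f(p) = p**2 - 2*p
N(d, E) = d*(E + E**3)
v(q) = 1/(-2 - q)
1492 - v(N(f(6), 6)) = 1492 - (-1)/(2 + 6*(6*(-2 + 6))*(1 + 6**2)) = 1492 - (-1)/(2 + 6*(6*4)*(1 + 36)) = 1492 - (-1)/(2 + 6*24*37) = 1492 - (-1)/(2 + 5328) = 1492 - (-1)/5330 = 1492 - 1*(-1/5330) = 1492 + 1/5330 = 7952361/5330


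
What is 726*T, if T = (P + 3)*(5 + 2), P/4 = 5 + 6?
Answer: 238854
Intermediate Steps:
P = 44 (P = 4*(5 + 6) = 4*11 = 44)
T = 329 (T = (44 + 3)*(5 + 2) = 47*7 = 329)
726*T = 726*329 = 238854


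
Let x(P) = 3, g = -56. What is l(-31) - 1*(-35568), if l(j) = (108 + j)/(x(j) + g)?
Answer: 1885027/53 ≈ 35567.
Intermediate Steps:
l(j) = -108/53 - j/53 (l(j) = (108 + j)/(3 - 56) = (108 + j)/(-53) = (108 + j)*(-1/53) = -108/53 - j/53)
l(-31) - 1*(-35568) = (-108/53 - 1/53*(-31)) - 1*(-35568) = (-108/53 + 31/53) + 35568 = -77/53 + 35568 = 1885027/53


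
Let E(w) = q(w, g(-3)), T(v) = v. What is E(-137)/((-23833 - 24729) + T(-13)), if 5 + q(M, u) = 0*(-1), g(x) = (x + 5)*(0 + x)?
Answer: 1/9715 ≈ 0.00010293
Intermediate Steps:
g(x) = x*(5 + x) (g(x) = (5 + x)*x = x*(5 + x))
q(M, u) = -5 (q(M, u) = -5 + 0*(-1) = -5 + 0 = -5)
E(w) = -5
E(-137)/((-23833 - 24729) + T(-13)) = -5/((-23833 - 24729) - 13) = -5/(-48562 - 13) = -5/(-48575) = -5*(-1/48575) = 1/9715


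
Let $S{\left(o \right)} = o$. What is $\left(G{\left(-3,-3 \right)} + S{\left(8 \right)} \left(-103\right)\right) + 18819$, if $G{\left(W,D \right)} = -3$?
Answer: $17992$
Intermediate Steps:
$\left(G{\left(-3,-3 \right)} + S{\left(8 \right)} \left(-103\right)\right) + 18819 = \left(-3 + 8 \left(-103\right)\right) + 18819 = \left(-3 - 824\right) + 18819 = -827 + 18819 = 17992$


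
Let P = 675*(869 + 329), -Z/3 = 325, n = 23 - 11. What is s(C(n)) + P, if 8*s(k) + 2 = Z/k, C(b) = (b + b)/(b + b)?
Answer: 6468223/8 ≈ 8.0853e+5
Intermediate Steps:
n = 12
Z = -975 (Z = -3*325 = -975)
P = 808650 (P = 675*1198 = 808650)
C(b) = 1 (C(b) = (2*b)/((2*b)) = (2*b)*(1/(2*b)) = 1)
s(k) = -¼ - 975/(8*k) (s(k) = -¼ + (-975/k)/8 = -¼ - 975/(8*k))
s(C(n)) + P = (⅛)*(-975 - 2*1)/1 + 808650 = (⅛)*1*(-975 - 2) + 808650 = (⅛)*1*(-977) + 808650 = -977/8 + 808650 = 6468223/8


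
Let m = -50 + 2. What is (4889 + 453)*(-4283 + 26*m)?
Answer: -29546602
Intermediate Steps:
m = -48
(4889 + 453)*(-4283 + 26*m) = (4889 + 453)*(-4283 + 26*(-48)) = 5342*(-4283 - 1248) = 5342*(-5531) = -29546602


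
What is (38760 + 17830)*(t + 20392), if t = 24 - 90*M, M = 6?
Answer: 1124782840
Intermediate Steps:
t = -516 (t = 24 - 90*6 = 24 - 540 = -516)
(38760 + 17830)*(t + 20392) = (38760 + 17830)*(-516 + 20392) = 56590*19876 = 1124782840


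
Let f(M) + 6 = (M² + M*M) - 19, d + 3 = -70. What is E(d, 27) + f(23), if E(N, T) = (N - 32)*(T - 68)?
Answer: 5338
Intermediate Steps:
d = -73 (d = -3 - 70 = -73)
E(N, T) = (-68 + T)*(-32 + N) (E(N, T) = (-32 + N)*(-68 + T) = (-68 + T)*(-32 + N))
f(M) = -25 + 2*M² (f(M) = -6 + ((M² + M*M) - 19) = -6 + ((M² + M²) - 19) = -6 + (2*M² - 19) = -6 + (-19 + 2*M²) = -25 + 2*M²)
E(d, 27) + f(23) = (2176 - 68*(-73) - 32*27 - 73*27) + (-25 + 2*23²) = (2176 + 4964 - 864 - 1971) + (-25 + 2*529) = 4305 + (-25 + 1058) = 4305 + 1033 = 5338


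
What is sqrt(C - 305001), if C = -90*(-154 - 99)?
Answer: 3*I*sqrt(31359) ≈ 531.25*I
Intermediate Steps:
C = 22770 (C = -90*(-253) = 22770)
sqrt(C - 305001) = sqrt(22770 - 305001) = sqrt(-282231) = 3*I*sqrt(31359)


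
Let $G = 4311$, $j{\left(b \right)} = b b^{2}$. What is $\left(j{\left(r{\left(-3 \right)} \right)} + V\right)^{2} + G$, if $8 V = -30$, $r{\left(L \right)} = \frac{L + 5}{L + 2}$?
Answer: $\frac{71185}{16} \approx 4449.1$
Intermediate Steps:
$r{\left(L \right)} = \frac{5 + L}{2 + L}$
$j{\left(b \right)} = b^{3}$
$V = - \frac{15}{4}$ ($V = \frac{1}{8} \left(-30\right) = - \frac{15}{4} \approx -3.75$)
$\left(j{\left(r{\left(-3 \right)} \right)} + V\right)^{2} + G = \left(\left(\frac{5 - 3}{2 - 3}\right)^{3} - \frac{15}{4}\right)^{2} + 4311 = \left(\left(\frac{1}{-1} \cdot 2\right)^{3} - \frac{15}{4}\right)^{2} + 4311 = \left(\left(\left(-1\right) 2\right)^{3} - \frac{15}{4}\right)^{2} + 4311 = \left(\left(-2\right)^{3} - \frac{15}{4}\right)^{2} + 4311 = \left(-8 - \frac{15}{4}\right)^{2} + 4311 = \left(- \frac{47}{4}\right)^{2} + 4311 = \frac{2209}{16} + 4311 = \frac{71185}{16}$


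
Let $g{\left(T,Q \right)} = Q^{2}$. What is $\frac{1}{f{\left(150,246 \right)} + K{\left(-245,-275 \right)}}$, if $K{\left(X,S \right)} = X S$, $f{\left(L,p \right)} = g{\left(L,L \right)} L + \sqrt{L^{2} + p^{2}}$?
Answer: $\frac{3442375}{11849945557609} - \frac{6 \sqrt{2306}}{11849945557609} \approx 2.9047 \cdot 10^{-7}$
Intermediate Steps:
$f{\left(L,p \right)} = L^{3} + \sqrt{L^{2} + p^{2}}$ ($f{\left(L,p \right)} = L^{2} L + \sqrt{L^{2} + p^{2}} = L^{3} + \sqrt{L^{2} + p^{2}}$)
$K{\left(X,S \right)} = S X$
$\frac{1}{f{\left(150,246 \right)} + K{\left(-245,-275 \right)}} = \frac{1}{\left(150^{3} + \sqrt{150^{2} + 246^{2}}\right) - -67375} = \frac{1}{\left(3375000 + \sqrt{22500 + 60516}\right) + 67375} = \frac{1}{\left(3375000 + \sqrt{83016}\right) + 67375} = \frac{1}{\left(3375000 + 6 \sqrt{2306}\right) + 67375} = \frac{1}{3442375 + 6 \sqrt{2306}}$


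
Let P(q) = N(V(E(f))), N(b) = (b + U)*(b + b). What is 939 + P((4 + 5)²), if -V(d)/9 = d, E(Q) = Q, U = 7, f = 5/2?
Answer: 3273/2 ≈ 1636.5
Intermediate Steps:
f = 5/2 (f = 5*(½) = 5/2 ≈ 2.5000)
V(d) = -9*d
N(b) = 2*b*(7 + b) (N(b) = (b + 7)*(b + b) = (7 + b)*(2*b) = 2*b*(7 + b))
P(q) = 1395/2 (P(q) = 2*(-9*5/2)*(7 - 9*5/2) = 2*(-45/2)*(7 - 45/2) = 2*(-45/2)*(-31/2) = 1395/2)
939 + P((4 + 5)²) = 939 + 1395/2 = 3273/2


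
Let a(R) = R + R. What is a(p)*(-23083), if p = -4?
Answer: 184664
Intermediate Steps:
a(R) = 2*R
a(p)*(-23083) = (2*(-4))*(-23083) = -8*(-23083) = 184664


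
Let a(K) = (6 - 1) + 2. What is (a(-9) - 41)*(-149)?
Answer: 5066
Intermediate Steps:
a(K) = 7 (a(K) = 5 + 2 = 7)
(a(-9) - 41)*(-149) = (7 - 41)*(-149) = -34*(-149) = 5066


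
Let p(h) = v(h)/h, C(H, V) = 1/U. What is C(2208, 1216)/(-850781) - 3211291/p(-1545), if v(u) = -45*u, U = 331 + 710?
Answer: 948040562790022/13284945315 ≈ 71362.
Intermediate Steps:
U = 1041
C(H, V) = 1/1041
p(h) = -45 (p(h) = (-45*h)/h = -45)
C(2208, 1216)/(-850781) - 3211291/p(-1545) = (1/1041)/(-850781) - 3211291/(-45) = (1/1041)*(-1/850781) - 3211291*(-1/45) = -1/885663021 + 3211291/45 = 948040562790022/13284945315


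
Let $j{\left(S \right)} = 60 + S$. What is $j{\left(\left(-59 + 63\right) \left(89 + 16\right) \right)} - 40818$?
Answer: $-40338$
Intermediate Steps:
$j{\left(\left(-59 + 63\right) \left(89 + 16\right) \right)} - 40818 = \left(60 + \left(-59 + 63\right) \left(89 + 16\right)\right) - 40818 = \left(60 + 4 \cdot 105\right) - 40818 = \left(60 + 420\right) - 40818 = 480 - 40818 = -40338$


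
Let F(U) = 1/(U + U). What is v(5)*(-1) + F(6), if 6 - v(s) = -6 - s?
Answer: -203/12 ≈ -16.917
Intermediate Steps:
F(U) = 1/(2*U)
v(s) = 12 + s (v(s) = 6 - (-6 - s) = 6 + (6 + s) = 12 + s)
v(5)*(-1) + F(6) = (12 + 5)*(-1) + (½)/6 = 17*(-1) + (½)*(⅙) = -17 + 1/12 = -203/12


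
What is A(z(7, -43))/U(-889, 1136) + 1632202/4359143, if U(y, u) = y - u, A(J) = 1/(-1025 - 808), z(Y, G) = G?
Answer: 6058452547793/16180375965975 ≈ 0.37443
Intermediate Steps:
A(J) = -1/1833 (A(J) = 1/(-1833) = -1/1833)
A(z(7, -43))/U(-889, 1136) + 1632202/4359143 = -1/(1833*(-889 - 1*1136)) + 1632202/4359143 = -1/(1833*(-889 - 1136)) + 1632202*(1/4359143) = -1/1833/(-2025) + 1632202/4359143 = -1/1833*(-1/2025) + 1632202/4359143 = 1/3711825 + 1632202/4359143 = 6058452547793/16180375965975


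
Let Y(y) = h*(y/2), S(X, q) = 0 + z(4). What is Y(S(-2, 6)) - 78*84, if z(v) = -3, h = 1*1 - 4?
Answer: -13095/2 ≈ -6547.5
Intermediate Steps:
h = -3 (h = 1 - 4 = -3)
S(X, q) = -3 (S(X, q) = 0 - 3 = -3)
Y(y) = -3*y/2
Y(S(-2, 6)) - 78*84 = -3/2*(-3) - 78*84 = 9/2 - 6552 = -13095/2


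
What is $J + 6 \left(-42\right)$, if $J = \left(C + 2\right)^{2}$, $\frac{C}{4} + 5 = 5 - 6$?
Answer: $232$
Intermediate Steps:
$C = -24$ ($C = -20 + 4 \left(5 - 6\right) = -20 + 4 \left(-1\right) = -20 - 4 = -24$)
$J = 484$ ($J = \left(-24 + 2\right)^{2} = \left(-22\right)^{2} = 484$)
$J + 6 \left(-42\right) = 484 + 6 \left(-42\right) = 484 - 252 = 232$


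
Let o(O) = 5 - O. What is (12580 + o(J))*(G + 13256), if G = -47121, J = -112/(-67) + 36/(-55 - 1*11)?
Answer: -314074677475/737 ≈ -4.2615e+8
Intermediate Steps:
J = 830/737 (J = -112*(-1/67) + 36/(-55 - 11) = 112/67 + 36/(-66) = 112/67 + 36*(-1/66) = 112/67 - 6/11 = 830/737 ≈ 1.1262)
(12580 + o(J))*(G + 13256) = (12580 + (5 - 1*830/737))*(-47121 + 13256) = (12580 + (5 - 830/737))*(-33865) = (12580 + 2855/737)*(-33865) = (9274315/737)*(-33865) = -314074677475/737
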